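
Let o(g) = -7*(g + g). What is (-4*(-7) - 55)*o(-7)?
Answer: -2646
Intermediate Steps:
o(g) = -14*g
(-4*(-7) - 55)*o(-7) = (-4*(-7) - 55)*(-14*(-7)) = (28 - 55)*98 = -27*98 = -2646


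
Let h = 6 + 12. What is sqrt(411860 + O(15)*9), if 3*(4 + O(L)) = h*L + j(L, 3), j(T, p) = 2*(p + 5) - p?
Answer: sqrt(412673) ≈ 642.40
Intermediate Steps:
j(T, p) = 10 + p (j(T, p) = 2*(5 + p) - p = (10 + 2*p) - p = 10 + p)
h = 18
O(L) = 1/3 + 6*L (O(L) = -4 + (18*L + (10 + 3))/3 = -4 + (18*L + 13)/3 = -4 + (13 + 18*L)/3 = -4 + (13/3 + 6*L) = 1/3 + 6*L)
sqrt(411860 + O(15)*9) = sqrt(411860 + (1/3 + 6*15)*9) = sqrt(411860 + (1/3 + 90)*9) = sqrt(411860 + (271/3)*9) = sqrt(411860 + 813) = sqrt(412673)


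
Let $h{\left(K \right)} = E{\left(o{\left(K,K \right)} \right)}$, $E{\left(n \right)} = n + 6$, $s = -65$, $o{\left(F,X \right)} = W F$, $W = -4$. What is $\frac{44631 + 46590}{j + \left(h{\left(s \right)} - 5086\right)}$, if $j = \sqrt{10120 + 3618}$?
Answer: $- \frac{73280870}{3869777} - \frac{30407 \sqrt{13738}}{7739554} \approx -19.397$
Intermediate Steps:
$o{\left(F,X \right)} = - 4 F$
$j = \sqrt{13738} \approx 117.21$
$E{\left(n \right)} = 6 + n$
$h{\left(K \right)} = 6 - 4 K$
$\frac{44631 + 46590}{j + \left(h{\left(s \right)} - 5086\right)} = \frac{44631 + 46590}{\sqrt{13738} + \left(\left(6 - -260\right) - 5086\right)} = \frac{91221}{\sqrt{13738} + \left(\left(6 + 260\right) - 5086\right)} = \frac{91221}{\sqrt{13738} + \left(266 - 5086\right)} = \frac{91221}{\sqrt{13738} - 4820} = \frac{91221}{-4820 + \sqrt{13738}}$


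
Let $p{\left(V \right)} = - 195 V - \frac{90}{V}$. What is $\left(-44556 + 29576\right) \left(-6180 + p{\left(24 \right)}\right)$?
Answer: $162738975$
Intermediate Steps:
$\left(-44556 + 29576\right) \left(-6180 + p{\left(24 \right)}\right) = \left(-44556 + 29576\right) \left(-6180 - \left(4680 + \frac{90}{24}\right)\right) = - 14980 \left(-6180 - \frac{18735}{4}\right) = \left(-14980\right) \left(- \frac{43455}{4}\right) = 162738975$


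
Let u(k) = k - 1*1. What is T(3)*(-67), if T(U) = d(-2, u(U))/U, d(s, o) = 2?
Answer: -134/3 ≈ -44.667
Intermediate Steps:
u(k) = -1 + k (u(k) = k - 1 = -1 + k)
T(U) = 2/U
T(3)*(-67) = (2/3)*(-67) = (2*(⅓))*(-67) = (⅔)*(-67) = -134/3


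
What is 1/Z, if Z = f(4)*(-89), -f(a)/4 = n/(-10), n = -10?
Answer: 1/356 ≈ 0.0028090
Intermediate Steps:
f(a) = -4 (f(a) = -(-40)/(-10) = -(-40)*(-1)/10 = -4*1 = -4)
Z = 356 (Z = -4*(-89) = 356)
1/Z = 1/356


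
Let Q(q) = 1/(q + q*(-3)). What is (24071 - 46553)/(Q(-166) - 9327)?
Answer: 7464024/3096563 ≈ 2.4104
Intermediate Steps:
Q(q) = -1/(2*q) (Q(q) = 1/(q - 3*q) = 1/(-2*q) = -1/(2*q))
(24071 - 46553)/(Q(-166) - 9327) = (24071 - 46553)/(-½/(-166) - 9327) = -22482/(-½*(-1/166) - 9327) = -22482/(1/332 - 9327) = -22482/(-3096563/332) = -22482*(-332/3096563) = 7464024/3096563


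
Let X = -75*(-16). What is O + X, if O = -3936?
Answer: -2736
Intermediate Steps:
X = 1200
O + X = -3936 + 1200 = -2736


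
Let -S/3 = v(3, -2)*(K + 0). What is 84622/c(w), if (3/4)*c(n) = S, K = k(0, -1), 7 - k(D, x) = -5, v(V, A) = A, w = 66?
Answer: 42311/48 ≈ 881.48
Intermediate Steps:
k(D, x) = 12 (k(D, x) = 7 - 1*(-5) = 7 + 5 = 12)
K = 12
S = 72 (S = -(-6)*(12 + 0) = -(-6)*12 = -3*(-24) = 72)
c(n) = 96 (c(n) = (4/3)*72 = 96)
84622/c(w) = 84622/96 = 84622*(1/96) = 42311/48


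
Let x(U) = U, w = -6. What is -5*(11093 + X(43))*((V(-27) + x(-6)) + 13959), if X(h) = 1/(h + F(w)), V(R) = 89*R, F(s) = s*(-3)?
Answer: -39077923500/61 ≈ -6.4062e+8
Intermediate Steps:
F(s) = -3*s
X(h) = 1/(18 + h) (X(h) = 1/(h - 3*(-6)) = 1/(h + 18) = 1/(18 + h))
-5*(11093 + X(43))*((V(-27) + x(-6)) + 13959) = -5*(11093 + 1/(18 + 43))*((89*(-27) - 6) + 13959) = -5*(11093 + 1/61)*((-2403 - 6) + 13959) = -5*(11093 + 1/61)*(-2409 + 13959) = -3383370*11550/61 = -5*7815584700/61 = -39077923500/61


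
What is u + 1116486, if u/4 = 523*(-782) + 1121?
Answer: -514974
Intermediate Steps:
u = -1631460 (u = 4*(523*(-782) + 1121) = 4*(-408986 + 1121) = 4*(-407865) = -1631460)
u + 1116486 = -1631460 + 1116486 = -514974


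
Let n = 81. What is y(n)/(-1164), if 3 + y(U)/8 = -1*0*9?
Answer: 2/97 ≈ 0.020619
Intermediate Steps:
y(U) = -24 (y(U) = -24 + 8*(-1*0*9) = -24 + 8*(0*9) = -24 + 8*0 = -24 + 0 = -24)
y(n)/(-1164) = -24/(-1164) = -24*(-1/1164) = 2/97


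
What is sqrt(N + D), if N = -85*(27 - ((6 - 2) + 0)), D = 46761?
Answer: sqrt(44806) ≈ 211.67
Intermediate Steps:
N = -1955 (N = -85*(27 - (4 + 0)) = -85*(27 - 1*4) = -85*(27 - 4) = -85*23 = -1955)
sqrt(N + D) = sqrt(-1955 + 46761) = sqrt(44806)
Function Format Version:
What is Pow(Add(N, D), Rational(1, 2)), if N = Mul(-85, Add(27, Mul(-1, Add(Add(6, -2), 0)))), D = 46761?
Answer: Pow(44806, Rational(1, 2)) ≈ 211.67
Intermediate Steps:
N = -1955 (N = Mul(-85, Add(27, Mul(-1, Add(4, 0)))) = Mul(-85, Add(27, Mul(-1, 4))) = Mul(-85, Add(27, -4)) = Mul(-85, 23) = -1955)
Pow(Add(N, D), Rational(1, 2)) = Pow(Add(-1955, 46761), Rational(1, 2)) = Pow(44806, Rational(1, 2))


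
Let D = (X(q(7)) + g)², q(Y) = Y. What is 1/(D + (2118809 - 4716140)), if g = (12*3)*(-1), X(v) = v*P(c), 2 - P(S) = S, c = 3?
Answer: -1/2595482 ≈ -3.8528e-7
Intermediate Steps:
P(S) = 2 - S
X(v) = -v (X(v) = v*(2 - 1*3) = v*(2 - 3) = v*(-1) = -v)
g = -36 (g = 36*(-1) = -36)
D = 1849 (D = (-1*7 - 36)² = (-7 - 36)² = (-43)² = 1849)
1/(D + (2118809 - 4716140)) = 1/(1849 + (2118809 - 4716140)) = 1/(1849 - 2597331) = 1/(-2595482) = -1/2595482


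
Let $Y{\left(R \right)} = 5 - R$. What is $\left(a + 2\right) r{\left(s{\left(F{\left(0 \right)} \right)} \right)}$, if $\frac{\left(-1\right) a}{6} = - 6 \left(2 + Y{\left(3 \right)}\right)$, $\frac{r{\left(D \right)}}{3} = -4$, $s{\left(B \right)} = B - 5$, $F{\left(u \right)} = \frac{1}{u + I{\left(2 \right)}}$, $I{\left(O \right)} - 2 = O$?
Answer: $-1752$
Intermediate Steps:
$I{\left(O \right)} = 2 + O$
$F{\left(u \right)} = \frac{1}{4 + u}$ ($F{\left(u \right)} = \frac{1}{u + \left(2 + 2\right)} = \frac{1}{u + 4} = \frac{1}{4 + u}$)
$s{\left(B \right)} = -5 + B$ ($s{\left(B \right)} = B - 5 = -5 + B$)
$r{\left(D \right)} = -12$ ($r{\left(D \right)} = 3 \left(-4\right) = -12$)
$a = 144$ ($a = - 6 \left(- 6 \left(2 + \left(5 - 3\right)\right)\right) = - 6 \left(- 6 \left(2 + 2\right)\right) = - 6 \left(\left(-6\right) 4\right) = \left(-6\right) \left(-24\right) = 144$)
$\left(a + 2\right) r{\left(s{\left(F{\left(0 \right)} \right)} \right)} = \left(144 + 2\right) \left(-12\right) = 146 \left(-12\right) = -1752$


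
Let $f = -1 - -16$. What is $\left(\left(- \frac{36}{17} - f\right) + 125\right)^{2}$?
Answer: $\frac{3363556}{289} \approx 11639.0$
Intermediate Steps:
$f = 15$ ($f = -1 + 16 = 15$)
$\left(\left(- \frac{36}{17} - f\right) + 125\right)^{2} = \left(\left(- \frac{36}{17} - 15\right) + 125\right)^{2} = \left(- \frac{291}{17} + 125\right)^{2} = \left(\frac{1834}{17}\right)^{2} = \frac{3363556}{289}$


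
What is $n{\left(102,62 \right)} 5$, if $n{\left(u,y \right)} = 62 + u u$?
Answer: $52330$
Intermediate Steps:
$n{\left(u,y \right)} = 62 + u^{2}$
$n{\left(102,62 \right)} 5 = \left(62 + 102^{2}\right) 5 = \left(62 + 10404\right) 5 = 10466 \cdot 5 = 52330$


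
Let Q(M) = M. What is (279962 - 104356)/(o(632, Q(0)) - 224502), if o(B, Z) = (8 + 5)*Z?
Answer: -87803/112251 ≈ -0.78220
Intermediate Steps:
o(B, Z) = 13*Z
(279962 - 104356)/(o(632, Q(0)) - 224502) = (279962 - 104356)/(13*0 - 224502) = 175606/(0 - 224502) = 175606/(-224502) = 175606*(-1/224502) = -87803/112251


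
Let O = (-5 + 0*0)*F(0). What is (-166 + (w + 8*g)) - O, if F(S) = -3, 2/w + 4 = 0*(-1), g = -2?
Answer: -395/2 ≈ -197.50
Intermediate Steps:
w = -½ (w = 2/(-4 + 0*(-1)) = 2/(-4 + 0) = 2/(-4) = 2*(-¼) = -½ ≈ -0.50000)
O = 15 (O = (-5 + 0*0)*(-3) = (-5 + 0)*(-3) = -5*(-3) = 15)
(-166 + (w + 8*g)) - O = (-166 + (-½ + 8*(-2))) - 1*15 = (-166 + (-½ - 16)) - 15 = (-166 - 33/2) - 15 = -365/2 - 15 = -395/2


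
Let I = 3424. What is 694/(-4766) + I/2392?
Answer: 916171/712517 ≈ 1.2858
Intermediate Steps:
694/(-4766) + I/2392 = 694/(-4766) + 3424/2392 = 694*(-1/4766) + 3424*(1/2392) = -347/2383 + 428/299 = 916171/712517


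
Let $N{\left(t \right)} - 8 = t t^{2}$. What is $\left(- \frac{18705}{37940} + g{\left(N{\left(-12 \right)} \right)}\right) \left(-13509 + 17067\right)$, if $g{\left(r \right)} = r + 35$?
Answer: $- \frac{22752557859}{3794} \approx -5.997 \cdot 10^{6}$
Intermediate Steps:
$N{\left(t \right)} = 8 + t^{3}$ ($N{\left(t \right)} = 8 + t t^{2} = 8 + t^{3}$)
$g{\left(r \right)} = 35 + r$
$\left(- \frac{18705}{37940} + g{\left(N{\left(-12 \right)} \right)}\right) \left(-13509 + 17067\right) = \left(- \frac{18705}{37940} + \left(35 + \left(8 + \left(-12\right)^{3}\right)\right)\right) \left(-13509 + 17067\right) = \left(\left(-18705\right) \frac{1}{37940} + \left(35 + \left(8 - 1728\right)\right)\right) 3558 = \left(- \frac{3741}{7588} + \left(35 - 1720\right)\right) 3558 = \left(- \frac{3741}{7588} - 1685\right) 3558 = \left(- \frac{12789521}{7588}\right) 3558 = - \frac{22752557859}{3794}$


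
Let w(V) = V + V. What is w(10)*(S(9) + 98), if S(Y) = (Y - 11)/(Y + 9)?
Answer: 17620/9 ≈ 1957.8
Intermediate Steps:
S(Y) = (-11 + Y)/(9 + Y)
w(V) = 2*V
w(10)*(S(9) + 98) = (2*10)*((-11 + 9)/(9 + 9) + 98) = 20*(-2/18 + 98) = 20*((1/18)*(-2) + 98) = 20*(-1/9 + 98) = 20*(881/9) = 17620/9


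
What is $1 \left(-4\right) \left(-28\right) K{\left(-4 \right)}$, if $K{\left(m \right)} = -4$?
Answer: $-448$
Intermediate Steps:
$1 \left(-4\right) \left(-28\right) K{\left(-4 \right)} = 1 \left(-4\right) \left(-28\right) \left(-4\right) = \left(-4\right) \left(-28\right) \left(-4\right) = 112 \left(-4\right) = -448$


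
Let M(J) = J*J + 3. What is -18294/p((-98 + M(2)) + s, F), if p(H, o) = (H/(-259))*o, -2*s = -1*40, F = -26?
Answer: 2369073/923 ≈ 2566.7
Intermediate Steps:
s = 20 (s = -(-1)*40/2 = -1/2*(-40) = 20)
M(J) = 3 + J**2 (M(J) = J**2 + 3 = 3 + J**2)
p(H, o) = -H*o/259 (p(H, o) = (H*(-1/259))*o = (-H/259)*o = -H*o/259)
-18294/p((-98 + M(2)) + s, F) = -18294*259/(26*((-98 + (3 + 2**2)) + 20)) = -18294*259/(26*((-98 + (3 + 4)) + 20)) = -18294*259/(26*((-98 + 7) + 20)) = -18294*259/(26*(-91 + 20)) = -18294/((-1/259*(-71)*(-26))) = -18294/(-1846/259) = -18294*(-259/1846) = 2369073/923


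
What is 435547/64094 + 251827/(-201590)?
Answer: 17915329998/3230177365 ≈ 5.5462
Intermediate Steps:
435547/64094 + 251827/(-201590) = 435547*(1/64094) + 251827*(-1/201590) = 435547/64094 - 251827/201590 = 17915329998/3230177365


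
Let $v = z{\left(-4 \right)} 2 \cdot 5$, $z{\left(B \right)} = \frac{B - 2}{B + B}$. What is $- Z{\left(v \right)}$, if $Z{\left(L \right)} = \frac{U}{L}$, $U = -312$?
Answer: $\frac{208}{5} \approx 41.6$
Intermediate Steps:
$z{\left(B \right)} = \frac{-2 + B}{2 B}$
$v = \frac{15}{2}$ ($v = \frac{-2 - 4}{2 \left(-4\right)} 2 \cdot 5 = \frac{1}{2} \left(- \frac{1}{4}\right) \left(-6\right) 2 \cdot 5 = \frac{3}{4} \cdot 2 \cdot 5 = \frac{3}{2} \cdot 5 = \frac{15}{2} \approx 7.5$)
$Z{\left(L \right)} = - \frac{312}{L}$
$- Z{\left(v \right)} = - \frac{-312}{\frac{15}{2}} = - \frac{\left(-312\right) 2}{15} = \left(-1\right) \left(- \frac{208}{5}\right) = \frac{208}{5}$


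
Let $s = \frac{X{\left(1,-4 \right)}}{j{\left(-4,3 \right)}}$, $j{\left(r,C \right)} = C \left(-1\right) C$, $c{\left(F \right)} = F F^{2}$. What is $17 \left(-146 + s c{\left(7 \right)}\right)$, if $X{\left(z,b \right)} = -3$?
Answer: $- \frac{1615}{3} \approx -538.33$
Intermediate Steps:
$c{\left(F \right)} = F^{3}$
$j{\left(r,C \right)} = - C^{2}$ ($j{\left(r,C \right)} = - C C = - C^{2}$)
$s = \frac{1}{3}$ ($s = - \frac{3}{\left(-1\right) 3^{2}} = - \frac{3}{\left(-1\right) 9} = - \frac{3}{-9} = \left(-3\right) \left(- \frac{1}{9}\right) = \frac{1}{3} \approx 0.33333$)
$17 \left(-146 + s c{\left(7 \right)}\right) = 17 \left(-146 + \frac{7^{3}}{3}\right) = 17 \left(-146 + \frac{1}{3} \cdot 343\right) = 17 \left(-146 + \frac{343}{3}\right) = 17 \left(- \frac{95}{3}\right) = - \frac{1615}{3}$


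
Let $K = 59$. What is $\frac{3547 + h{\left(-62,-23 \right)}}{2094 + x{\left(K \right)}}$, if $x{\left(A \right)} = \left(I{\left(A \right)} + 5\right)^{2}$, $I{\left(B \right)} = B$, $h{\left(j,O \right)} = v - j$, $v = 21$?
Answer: $\frac{363}{619} \approx 0.58643$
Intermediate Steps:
$h{\left(j,O \right)} = 21 - j$
$x{\left(A \right)} = \left(5 + A\right)^{2}$ ($x{\left(A \right)} = \left(A + 5\right)^{2} = \left(5 + A\right)^{2}$)
$\frac{3547 + h{\left(-62,-23 \right)}}{2094 + x{\left(K \right)}} = \frac{3547 + \left(21 - -62\right)}{2094 + \left(5 + 59\right)^{2}} = \frac{3547 + \left(21 + 62\right)}{2094 + 64^{2}} = \frac{3547 + 83}{2094 + 4096} = \frac{3630}{6190} = 3630 \cdot \frac{1}{6190} = \frac{363}{619}$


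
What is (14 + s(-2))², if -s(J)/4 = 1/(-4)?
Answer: 225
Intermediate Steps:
s(J) = 1 (s(J) = -4/(-4) = -4*(-¼) = 1)
(14 + s(-2))² = (14 + 1)² = 15² = 225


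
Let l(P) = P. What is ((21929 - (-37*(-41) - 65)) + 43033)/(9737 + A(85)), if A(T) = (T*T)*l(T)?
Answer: 10585/103977 ≈ 0.10180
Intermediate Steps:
A(T) = T**3 (A(T) = (T*T)*T = T**2*T = T**3)
((21929 - (-37*(-41) - 65)) + 43033)/(9737 + A(85)) = ((21929 - (-37*(-41) - 65)) + 43033)/(9737 + 85**3) = ((21929 - (1517 - 65)) + 43033)/(9737 + 614125) = ((21929 - 1*1452) + 43033)/623862 = ((21929 - 1452) + 43033)*(1/623862) = (20477 + 43033)*(1/623862) = 63510*(1/623862) = 10585/103977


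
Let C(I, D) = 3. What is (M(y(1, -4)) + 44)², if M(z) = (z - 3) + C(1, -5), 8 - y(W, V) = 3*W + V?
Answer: 2809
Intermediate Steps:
y(W, V) = 8 - V - 3*W (y(W, V) = 8 - (3*W + V) = 8 - (V + 3*W) = 8 + (-V - 3*W) = 8 - V - 3*W)
M(z) = z (M(z) = (z - 3) + 3 = (-3 + z) + 3 = z)
(M(y(1, -4)) + 44)² = ((8 - 1*(-4) - 3*1) + 44)² = ((8 + 4 - 3) + 44)² = (9 + 44)² = 53² = 2809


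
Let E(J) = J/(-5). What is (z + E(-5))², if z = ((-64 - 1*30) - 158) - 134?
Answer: 148225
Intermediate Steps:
E(J) = -J/5 (E(J) = J*(-⅕) = -J/5)
z = -386 (z = ((-64 - 30) - 158) - 134 = (-94 - 158) - 134 = -252 - 134 = -386)
(z + E(-5))² = (-386 - ⅕*(-5))² = (-386 + 1)² = (-385)² = 148225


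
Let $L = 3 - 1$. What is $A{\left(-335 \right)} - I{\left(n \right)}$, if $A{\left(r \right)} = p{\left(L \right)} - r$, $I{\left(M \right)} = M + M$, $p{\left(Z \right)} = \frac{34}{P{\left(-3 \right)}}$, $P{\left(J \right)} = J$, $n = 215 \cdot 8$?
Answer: $- \frac{9349}{3} \approx -3116.3$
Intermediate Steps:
$n = 1720$
$L = 2$ ($L = 3 - 1 = 2$)
$p{\left(Z \right)} = - \frac{34}{3}$ ($p{\left(Z \right)} = \frac{34}{-3} = 34 \left(- \frac{1}{3}\right) = - \frac{34}{3}$)
$I{\left(M \right)} = 2 M$
$A{\left(r \right)} = - \frac{34}{3} - r$
$A{\left(-335 \right)} - I{\left(n \right)} = \left(- \frac{34}{3} - -335\right) - 2 \cdot 1720 = \left(- \frac{34}{3} + 335\right) - 3440 = \frac{971}{3} - 3440 = - \frac{9349}{3}$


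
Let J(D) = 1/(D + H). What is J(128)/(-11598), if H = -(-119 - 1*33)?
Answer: -1/3247440 ≈ -3.0793e-7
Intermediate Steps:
H = 152 (H = -(-119 - 33) = -1*(-152) = 152)
J(D) = 1/(152 + D) (J(D) = 1/(D + 152) = 1/(152 + D))
J(128)/(-11598) = 1/((152 + 128)*(-11598)) = -1/11598/280 = (1/280)*(-1/11598) = -1/3247440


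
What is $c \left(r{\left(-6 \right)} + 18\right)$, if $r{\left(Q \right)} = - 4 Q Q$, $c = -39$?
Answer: $4914$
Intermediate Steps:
$r{\left(Q \right)} = - 4 Q^{2}$
$c \left(r{\left(-6 \right)} + 18\right) = - 39 \left(- 4 \left(-6\right)^{2} + 18\right) = - 39 \left(\left(-4\right) 36 + 18\right) = - 39 \left(-144 + 18\right) = \left(-39\right) \left(-126\right) = 4914$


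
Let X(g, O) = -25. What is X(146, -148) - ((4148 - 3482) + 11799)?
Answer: -12490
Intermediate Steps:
X(146, -148) - ((4148 - 3482) + 11799) = -25 - ((4148 - 3482) + 11799) = -25 - (666 + 11799) = -25 - 1*12465 = -25 - 12465 = -12490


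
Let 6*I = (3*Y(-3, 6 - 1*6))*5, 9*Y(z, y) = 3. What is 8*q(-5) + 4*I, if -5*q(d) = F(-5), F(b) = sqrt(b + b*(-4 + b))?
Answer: 10/3 - 16*sqrt(10)/5 ≈ -6.7860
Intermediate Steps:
Y(z, y) = 1/3 (Y(z, y) = (1/9)*3 = 1/3)
q(d) = -2*sqrt(10)/5
I = 5/6 (I = ((3*(1/3))*5)/6 = (1*5)/6 = (1/6)*5 = 5/6 ≈ 0.83333)
8*q(-5) + 4*I = 8*(-2*sqrt(10)/5) + 4*(5/6) = -16*sqrt(10)/5 + 10/3 = 10/3 - 16*sqrt(10)/5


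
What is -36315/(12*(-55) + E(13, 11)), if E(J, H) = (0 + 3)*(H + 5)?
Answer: 4035/68 ≈ 59.338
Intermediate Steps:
E(J, H) = 15 + 3*H (E(J, H) = 3*(5 + H) = 15 + 3*H)
-36315/(12*(-55) + E(13, 11)) = -36315/(12*(-55) + (15 + 3*11)) = -36315/(-660 + (15 + 33)) = -36315/(-660 + 48) = -36315/(-612) = -36315*(-1/612) = 4035/68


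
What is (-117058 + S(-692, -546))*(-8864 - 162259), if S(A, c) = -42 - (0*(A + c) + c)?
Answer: 19945070142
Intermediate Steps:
S(A, c) = -42 - c (S(A, c) = -42 - (0 + c) = -42 - c)
(-117058 + S(-692, -546))*(-8864 - 162259) = (-117058 + (-42 - 1*(-546)))*(-8864 - 162259) = (-117058 + (-42 + 546))*(-171123) = (-117058 + 504)*(-171123) = -116554*(-171123) = 19945070142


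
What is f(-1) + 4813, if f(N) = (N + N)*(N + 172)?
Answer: 4471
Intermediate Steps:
f(N) = 2*N*(172 + N) (f(N) = (2*N)*(172 + N) = 2*N*(172 + N))
f(-1) + 4813 = 2*(-1)*(172 - 1) + 4813 = 2*(-1)*171 + 4813 = -342 + 4813 = 4471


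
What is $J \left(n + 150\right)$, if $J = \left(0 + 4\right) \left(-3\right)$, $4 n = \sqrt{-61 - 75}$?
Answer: $-1800 - 6 i \sqrt{34} \approx -1800.0 - 34.986 i$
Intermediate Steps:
$n = \frac{i \sqrt{34}}{2}$ ($n = \frac{\sqrt{-61 - 75}}{4} = \frac{\sqrt{-136}}{4} = \frac{2 i \sqrt{34}}{4} = \frac{i \sqrt{34}}{2} \approx 2.9155 i$)
$J = -12$ ($J = 4 \left(-3\right) = -12$)
$J \left(n + 150\right) = - 12 \left(\frac{i \sqrt{34}}{2} + 150\right) = - 12 \left(150 + \frac{i \sqrt{34}}{2}\right) = -1800 - 6 i \sqrt{34}$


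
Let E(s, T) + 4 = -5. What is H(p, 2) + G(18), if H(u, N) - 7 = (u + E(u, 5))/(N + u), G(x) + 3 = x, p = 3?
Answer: 104/5 ≈ 20.800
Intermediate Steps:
E(s, T) = -9 (E(s, T) = -4 - 5 = -9)
G(x) = -3 + x
H(u, N) = 7 + (-9 + u)/(N + u) (H(u, N) = 7 + (u - 9)/(N + u) = 7 + (-9 + u)/(N + u))
H(p, 2) + G(18) = (-9 + 7*2 + 8*3)/(2 + 3) + (-3 + 18) = (-9 + 14 + 24)/5 + 15 = (⅕)*29 + 15 = 29/5 + 15 = 104/5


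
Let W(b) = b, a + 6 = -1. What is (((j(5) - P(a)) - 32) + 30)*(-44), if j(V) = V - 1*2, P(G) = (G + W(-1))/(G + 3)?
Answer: 44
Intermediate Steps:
a = -7 (a = -6 - 1 = -7)
P(G) = (-1 + G)/(3 + G) (P(G) = (G - 1)/(G + 3) = (-1 + G)/(3 + G))
j(V) = -2 + V (j(V) = V - 2 = -2 + V)
(((j(5) - P(a)) - 32) + 30)*(-44) = ((((-2 + 5) - (-1 - 7)/(3 - 7)) - 32) + 30)*(-44) = (((3 - (-8)/(-4)) - 32) + 30)*(-44) = (((3 - (-1)*(-8)/4) - 32) + 30)*(-44) = (((3 - 1*2) - 32) + 30)*(-44) = (((3 - 2) - 32) + 30)*(-44) = ((1 - 32) + 30)*(-44) = (-31 + 30)*(-44) = -1*(-44) = 44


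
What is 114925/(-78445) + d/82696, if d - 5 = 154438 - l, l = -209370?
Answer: 3807094597/1297417544 ≈ 2.9344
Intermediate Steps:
d = 363813 (d = 5 + (154438 - 1*(-209370)) = 5 + (154438 + 209370) = 5 + 363808 = 363813)
114925/(-78445) + d/82696 = 114925/(-78445) + 363813/82696 = 114925*(-1/78445) + 363813*(1/82696) = -22985/15689 + 363813/82696 = 3807094597/1297417544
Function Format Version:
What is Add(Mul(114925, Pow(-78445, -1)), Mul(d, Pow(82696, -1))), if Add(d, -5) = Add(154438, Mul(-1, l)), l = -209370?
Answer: Rational(3807094597, 1297417544) ≈ 2.9344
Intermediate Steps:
d = 363813 (d = Add(5, Add(154438, Mul(-1, -209370))) = Add(5, Add(154438, 209370)) = Add(5, 363808) = 363813)
Add(Mul(114925, Pow(-78445, -1)), Mul(d, Pow(82696, -1))) = Add(Mul(114925, Pow(-78445, -1)), Mul(363813, Pow(82696, -1))) = Add(Mul(114925, Rational(-1, 78445)), Mul(363813, Rational(1, 82696))) = Add(Rational(-22985, 15689), Rational(363813, 82696)) = Rational(3807094597, 1297417544)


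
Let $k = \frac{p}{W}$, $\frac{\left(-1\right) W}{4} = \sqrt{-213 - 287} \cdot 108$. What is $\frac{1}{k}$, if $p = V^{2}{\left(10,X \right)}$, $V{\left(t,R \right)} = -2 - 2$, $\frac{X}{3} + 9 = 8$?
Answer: $- 270 i \sqrt{5} \approx - 603.74 i$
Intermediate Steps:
$X = -3$ ($X = -27 + 3 \cdot 8 = -27 + 24 = -3$)
$V{\left(t,R \right)} = -4$ ($V{\left(t,R \right)} = -2 - 2 = -4$)
$W = - 4320 i \sqrt{5}$ ($W = - 4 \sqrt{-213 - 287} \cdot 108 = - 4 \sqrt{-500} \cdot 108 = - 4 \cdot 10 i \sqrt{5} \cdot 108 = - 4 \cdot 1080 i \sqrt{5} = - 4320 i \sqrt{5} \approx - 9659.8 i$)
$p = 16$ ($p = \left(-4\right)^{2} = 16$)
$k = \frac{i \sqrt{5}}{1350}$ ($k = \frac{16}{\left(-4320\right) i \sqrt{5}} = 16 \frac{i \sqrt{5}}{21600} = \frac{i \sqrt{5}}{1350} \approx 0.0016563 i$)
$\frac{1}{k} = \frac{1}{\frac{1}{1350} i \sqrt{5}} = - 270 i \sqrt{5}$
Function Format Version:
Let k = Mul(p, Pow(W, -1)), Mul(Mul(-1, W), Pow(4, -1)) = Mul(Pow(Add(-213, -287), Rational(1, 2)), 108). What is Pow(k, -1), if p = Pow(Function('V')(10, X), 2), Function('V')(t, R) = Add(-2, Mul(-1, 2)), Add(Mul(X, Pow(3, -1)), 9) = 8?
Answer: Mul(-270, I, Pow(5, Rational(1, 2))) ≈ Mul(-603.74, I)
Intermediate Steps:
X = -3 (X = Add(-27, Mul(3, 8)) = Add(-27, 24) = -3)
Function('V')(t, R) = -4 (Function('V')(t, R) = Add(-2, -2) = -4)
W = Mul(-4320, I, Pow(5, Rational(1, 2))) (W = Mul(-4, Mul(Pow(Add(-213, -287), Rational(1, 2)), 108)) = Mul(-4, Mul(Pow(-500, Rational(1, 2)), 108)) = Mul(-4, Mul(Mul(10, I, Pow(5, Rational(1, 2))), 108)) = Mul(-4, Mul(1080, I, Pow(5, Rational(1, 2)))) = Mul(-4320, I, Pow(5, Rational(1, 2))) ≈ Mul(-9659.8, I))
p = 16 (p = Pow(-4, 2) = 16)
k = Mul(Rational(1, 1350), I, Pow(5, Rational(1, 2))) (k = Mul(16, Pow(Mul(-4320, I, Pow(5, Rational(1, 2))), -1)) = Mul(16, Mul(Rational(1, 21600), I, Pow(5, Rational(1, 2)))) = Mul(Rational(1, 1350), I, Pow(5, Rational(1, 2))) ≈ Mul(0.0016563, I))
Pow(k, -1) = Pow(Mul(Rational(1, 1350), I, Pow(5, Rational(1, 2))), -1) = Mul(-270, I, Pow(5, Rational(1, 2)))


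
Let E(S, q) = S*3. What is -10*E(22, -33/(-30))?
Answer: -660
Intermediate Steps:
E(S, q) = 3*S
-10*E(22, -33/(-30)) = -30*22 = -10*66 = -660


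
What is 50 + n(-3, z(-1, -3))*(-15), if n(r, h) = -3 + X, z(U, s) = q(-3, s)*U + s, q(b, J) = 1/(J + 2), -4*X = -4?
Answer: 80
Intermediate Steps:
X = 1 (X = -1/4*(-4) = 1)
q(b, J) = 1/(2 + J)
z(U, s) = s + U/(2 + s) (z(U, s) = U/(2 + s) + s = s + U/(2 + s))
n(r, h) = -2 (n(r, h) = -3 + 1 = -2)
50 + n(-3, z(-1, -3))*(-15) = 50 - 2*(-15) = 50 + 30 = 80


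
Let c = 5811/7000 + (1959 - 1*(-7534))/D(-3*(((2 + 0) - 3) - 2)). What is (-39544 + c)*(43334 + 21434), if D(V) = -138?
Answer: -6734666942432/2625 ≈ -2.5656e+9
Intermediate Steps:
c = -32824541/483000 (c = 5811/7000 + (1959 - 1*(-7534))/(-138) = 5811*(1/7000) + (1959 + 7534)*(-1/138) = 5811/7000 + 9493*(-1/138) = 5811/7000 - 9493/138 = -32824541/483000 ≈ -67.960)
(-39544 + c)*(43334 + 21434) = (-39544 - 32824541/483000)*(43334 + 21434) = -19132576541/483000*64768 = -6734666942432/2625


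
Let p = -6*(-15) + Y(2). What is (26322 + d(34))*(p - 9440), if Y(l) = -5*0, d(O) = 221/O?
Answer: -246171475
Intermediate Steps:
Y(l) = 0
p = 90 (p = -6*(-15) + 0 = 90 + 0 = 90)
(26322 + d(34))*(p - 9440) = (26322 + 221/34)*(90 - 9440) = (26322 + 221*(1/34))*(-9350) = (26322 + 13/2)*(-9350) = (52657/2)*(-9350) = -246171475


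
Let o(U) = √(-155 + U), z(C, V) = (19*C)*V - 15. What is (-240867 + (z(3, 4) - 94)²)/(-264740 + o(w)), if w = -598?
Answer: 60018146440/70087268353 + 226706*I*√753/70087268353 ≈ 0.85633 + 8.8761e-5*I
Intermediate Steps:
z(C, V) = -15 + 19*C*V (z(C, V) = 19*C*V - 15 = -15 + 19*C*V)
(-240867 + (z(3, 4) - 94)²)/(-264740 + o(w)) = (-240867 + ((-15 + 19*3*4) - 94)²)/(-264740 + √(-155 - 598)) = (-240867 + ((-15 + 228) - 94)²)/(-264740 + √(-753)) = (-240867 + (213 - 94)²)/(-264740 + I*√753) = (-240867 + 119²)/(-264740 + I*√753) = (-240867 + 14161)/(-264740 + I*√753) = -226706/(-264740 + I*√753)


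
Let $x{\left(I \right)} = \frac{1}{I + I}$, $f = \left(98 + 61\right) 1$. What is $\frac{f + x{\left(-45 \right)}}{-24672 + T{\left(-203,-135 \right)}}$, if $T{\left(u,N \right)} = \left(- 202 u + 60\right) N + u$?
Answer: $- \frac{14309}{501190650} \approx -2.855 \cdot 10^{-5}$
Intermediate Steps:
$T{\left(u,N \right)} = u + N \left(60 - 202 u\right)$ ($T{\left(u,N \right)} = \left(60 - 202 u\right) N + u = N \left(60 - 202 u\right) + u = u + N \left(60 - 202 u\right)$)
$f = 159$ ($f = 159 \cdot 1 = 159$)
$x{\left(I \right)} = \frac{1}{2 I}$
$\frac{f + x{\left(-45 \right)}}{-24672 + T{\left(-203,-135 \right)}} = \frac{159 + \frac{1}{2 \left(-45\right)}}{-24672 - \left(8303 + 5535810\right)} = \frac{159 + \frac{1}{2} \left(- \frac{1}{45}\right)}{-24672 - 5544113} = \frac{159 - \frac{1}{90}}{-24672 - 5544113} = \frac{14309}{90 \left(-5568785\right)} = \frac{14309}{90} \left(- \frac{1}{5568785}\right) = - \frac{14309}{501190650}$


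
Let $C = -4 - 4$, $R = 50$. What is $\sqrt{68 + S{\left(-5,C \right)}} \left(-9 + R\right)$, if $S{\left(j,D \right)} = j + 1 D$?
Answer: $41 \sqrt{55} \approx 304.06$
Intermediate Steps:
$C = -8$
$S{\left(j,D \right)} = D + j$ ($S{\left(j,D \right)} = j + D = D + j$)
$\sqrt{68 + S{\left(-5,C \right)}} \left(-9 + R\right) = \sqrt{68 - 13} \left(-9 + 50\right) = \sqrt{68 - 13} \cdot 41 = \sqrt{55} \cdot 41 = 41 \sqrt{55}$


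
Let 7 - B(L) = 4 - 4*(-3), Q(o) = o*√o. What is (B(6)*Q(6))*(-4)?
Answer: 216*√6 ≈ 529.09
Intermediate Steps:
Q(o) = o^(3/2)
B(L) = -9 (B(L) = 7 - (4 - 4*(-3)) = 7 - (4 + 12) = 7 - 1*16 = 7 - 16 = -9)
(B(6)*Q(6))*(-4) = -54*√6*(-4) = 216*√6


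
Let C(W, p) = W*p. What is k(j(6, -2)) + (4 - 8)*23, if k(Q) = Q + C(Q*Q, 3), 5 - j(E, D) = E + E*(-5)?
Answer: 2460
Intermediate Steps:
j(E, D) = 5 + 4*E (j(E, D) = 5 - (E + E*(-5)) = 5 - (E - 5*E) = 5 - (-4)*E = 5 + 4*E)
k(Q) = Q + 3*Q**2 (k(Q) = Q + (Q*Q)*3 = Q + Q**2*3 = Q + 3*Q**2)
k(j(6, -2)) + (4 - 8)*23 = (5 + 4*6)*(1 + 3*(5 + 4*6)) + (4 - 8)*23 = (5 + 24)*(1 + 3*(5 + 24)) - 4*23 = 29*(1 + 3*29) - 92 = 29*(1 + 87) - 92 = 29*88 - 92 = 2552 - 92 = 2460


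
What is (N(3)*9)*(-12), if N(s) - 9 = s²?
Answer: -1944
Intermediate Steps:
N(s) = 9 + s²
(N(3)*9)*(-12) = ((9 + 3²)*9)*(-12) = ((9 + 9)*9)*(-12) = (18*9)*(-12) = 162*(-12) = -1944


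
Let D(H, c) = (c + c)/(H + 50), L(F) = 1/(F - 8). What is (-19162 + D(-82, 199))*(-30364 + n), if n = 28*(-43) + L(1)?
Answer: 67793754807/112 ≈ 6.0530e+8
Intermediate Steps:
L(F) = 1/(-8 + F)
D(H, c) = 2*c/(50 + H) (D(H, c) = (2*c)/(50 + H) = 2*c/(50 + H))
n = -8429/7 (n = 28*(-43) + 1/(-8 + 1) = -1204 + 1/(-7) = -1204 - 1/7 = -8429/7 ≈ -1204.1)
(-19162 + D(-82, 199))*(-30364 + n) = (-19162 + 2*199/(50 - 82))*(-30364 - 8429/7) = (-19162 + 2*199/(-32))*(-220977/7) = (-19162 + 2*199*(-1/32))*(-220977/7) = (-19162 - 199/16)*(-220977/7) = -306791/16*(-220977/7) = 67793754807/112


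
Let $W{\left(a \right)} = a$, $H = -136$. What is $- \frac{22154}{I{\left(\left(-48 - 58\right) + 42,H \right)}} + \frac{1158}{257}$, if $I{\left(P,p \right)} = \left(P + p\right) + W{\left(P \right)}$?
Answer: $\frac{272695}{3084} \approx 88.422$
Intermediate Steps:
$I{\left(P,p \right)} = p + 2 P$ ($I{\left(P,p \right)} = \left(P + p\right) + P = p + 2 P$)
$- \frac{22154}{I{\left(\left(-48 - 58\right) + 42,H \right)}} + \frac{1158}{257} = - \frac{22154}{-136 + 2 \left(\left(-48 - 58\right) + 42\right)} + \frac{1158}{257} = - \frac{22154}{-136 + 2 \left(-106 + 42\right)} + 1158 \cdot \frac{1}{257} = - \frac{22154}{-136 + 2 \left(-64\right)} + \frac{1158}{257} = - \frac{22154}{-136 - 128} + \frac{1158}{257} = - \frac{22154}{-264} + \frac{1158}{257} = \left(-22154\right) \left(- \frac{1}{264}\right) + \frac{1158}{257} = \frac{1007}{12} + \frac{1158}{257} = \frac{272695}{3084}$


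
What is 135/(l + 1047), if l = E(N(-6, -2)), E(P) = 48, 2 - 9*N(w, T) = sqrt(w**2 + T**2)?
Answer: 9/73 ≈ 0.12329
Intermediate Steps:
N(w, T) = 2/9 - sqrt(T**2 + w**2)/9 (N(w, T) = 2/9 - sqrt(w**2 + T**2)/9 = 2/9 - sqrt(T**2 + w**2)/9)
l = 48
135/(l + 1047) = 135/(48 + 1047) = 135/1095 = 135*(1/1095) = 9/73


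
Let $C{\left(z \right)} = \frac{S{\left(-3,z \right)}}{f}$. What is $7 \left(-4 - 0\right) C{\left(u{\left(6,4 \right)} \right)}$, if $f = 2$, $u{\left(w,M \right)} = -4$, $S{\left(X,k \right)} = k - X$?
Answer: $14$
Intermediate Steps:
$C{\left(z \right)} = \frac{3}{2} + \frac{z}{2}$ ($C{\left(z \right)} = \frac{z - -3}{2} = \left(z + 3\right) \frac{1}{2} = \left(3 + z\right) \frac{1}{2} = \frac{3}{2} + \frac{z}{2}$)
$7 \left(-4 - 0\right) C{\left(u{\left(6,4 \right)} \right)} = 7 \left(-4 - 0\right) \left(\frac{3}{2} + \frac{1}{2} \left(-4\right)\right) = 7 \left(-4 + 0\right) \left(\frac{3}{2} - 2\right) = 7 \left(-4\right) \left(- \frac{1}{2}\right) = \left(-28\right) \left(- \frac{1}{2}\right) = 14$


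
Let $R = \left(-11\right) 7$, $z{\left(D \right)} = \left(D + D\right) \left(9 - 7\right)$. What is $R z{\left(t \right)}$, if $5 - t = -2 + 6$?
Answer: $-308$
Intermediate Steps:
$t = 1$ ($t = 5 - \left(-2 + 6\right) = 5 - 4 = 1$)
$z{\left(D \right)} = 4 D$ ($z{\left(D \right)} = 2 D 2 = 4 D$)
$R = -77$
$R z{\left(t \right)} = - 77 \cdot 4 \cdot 1 = \left(-77\right) 4 = -308$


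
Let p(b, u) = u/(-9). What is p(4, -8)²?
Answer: 64/81 ≈ 0.79012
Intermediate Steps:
p(b, u) = -u/9 (p(b, u) = u*(-⅑) = -u/9)
p(4, -8)² = (-⅑*(-8))² = (8/9)² = 64/81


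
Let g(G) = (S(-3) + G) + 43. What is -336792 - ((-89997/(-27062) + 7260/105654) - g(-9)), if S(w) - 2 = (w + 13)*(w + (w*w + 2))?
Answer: -160439433686601/476534758 ≈ -3.3668e+5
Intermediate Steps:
S(w) = 2 + (13 + w)*(2 + w + w**2) (S(w) = 2 + (w + 13)*(w + (w*w + 2)) = 2 + (13 + w)*(w + (w**2 + 2)) = 2 + (13 + w)*(w + (2 + w**2)) = 2 + (13 + w)*(2 + w + w**2))
g(G) = 125 + G (g(G) = ((28 + (-3)**3 + 14*(-3)**2 + 15*(-3)) + G) + 43 = ((28 - 27 + 14*9 - 45) + G) + 43 = ((28 - 27 + 126 - 45) + G) + 43 = (82 + G) + 43 = 125 + G)
-336792 - ((-89997/(-27062) + 7260/105654) - g(-9)) = -336792 - ((-89997/(-27062) + 7260/105654) - (125 - 9)) = -336792 - ((-89997*(-1/27062) + 7260*(1/105654)) - 1*116) = -336792 - ((89997/27062 + 1210/17609) - 116) = -336792 - (1617502193/476534758 - 116) = -336792 - 1*(-53660529735/476534758) = -336792 + 53660529735/476534758 = -160439433686601/476534758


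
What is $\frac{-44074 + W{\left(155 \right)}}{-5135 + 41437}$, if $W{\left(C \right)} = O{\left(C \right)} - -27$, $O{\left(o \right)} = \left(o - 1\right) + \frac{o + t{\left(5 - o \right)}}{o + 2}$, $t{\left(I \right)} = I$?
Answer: $- \frac{3445598}{2849707} \approx -1.2091$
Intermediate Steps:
$O{\left(o \right)} = -1 + o + \frac{5}{2 + o}$ ($O{\left(o \right)} = \left(o - 1\right) + \frac{o - \left(-5 + o\right)}{o + 2} = \left(-1 + o\right) + \frac{5}{2 + o} = -1 + o + \frac{5}{2 + o}$)
$W{\left(C \right)} = 27 + \frac{3 + C + C^{2}}{2 + C}$ ($W{\left(C \right)} = \frac{3 + C + C^{2}}{2 + C} - -27 = \frac{3 + C + C^{2}}{2 + C} + 27 = 27 + \frac{3 + C + C^{2}}{2 + C}$)
$\frac{-44074 + W{\left(155 \right)}}{-5135 + 41437} = \frac{-44074 + \frac{57 + 155^{2} + 28 \cdot 155}{2 + 155}}{-5135 + 41437} = \frac{-44074 + \frac{57 + 24025 + 4340}{157}}{36302} = \left(-44074 + \frac{1}{157} \cdot 28422\right) \frac{1}{36302} = \left(-44074 + \frac{28422}{157}\right) \frac{1}{36302} = \left(- \frac{6891196}{157}\right) \frac{1}{36302} = - \frac{3445598}{2849707}$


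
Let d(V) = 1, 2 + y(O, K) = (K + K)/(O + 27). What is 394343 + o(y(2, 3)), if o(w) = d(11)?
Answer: 394344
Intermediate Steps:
y(O, K) = -2 + 2*K/(27 + O) (y(O, K) = -2 + (K + K)/(O + 27) = -2 + (2*K)/(27 + O) = -2 + 2*K/(27 + O))
o(w) = 1
394343 + o(y(2, 3)) = 394343 + 1 = 394344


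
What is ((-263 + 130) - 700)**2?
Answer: 693889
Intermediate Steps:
((-263 + 130) - 700)**2 = (-133 - 700)**2 = (-833)**2 = 693889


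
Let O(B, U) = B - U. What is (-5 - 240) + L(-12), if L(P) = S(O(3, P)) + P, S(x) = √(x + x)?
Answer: -257 + √30 ≈ -251.52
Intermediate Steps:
S(x) = √2*√x (S(x) = √(2*x) = √2*√x)
L(P) = P + √2*√(3 - P) (L(P) = √2*√(3 - P) + P = P + √2*√(3 - P))
(-5 - 240) + L(-12) = (-5 - 240) + (-12 + √(6 - 2*(-12))) = -245 + (-12 + √(6 + 24)) = -245 + (-12 + √30) = -257 + √30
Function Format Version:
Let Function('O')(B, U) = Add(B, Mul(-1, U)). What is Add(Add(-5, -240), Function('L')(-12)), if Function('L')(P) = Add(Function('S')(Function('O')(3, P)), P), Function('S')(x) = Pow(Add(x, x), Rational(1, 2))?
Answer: Add(-257, Pow(30, Rational(1, 2))) ≈ -251.52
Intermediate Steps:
Function('S')(x) = Mul(Pow(2, Rational(1, 2)), Pow(x, Rational(1, 2))) (Function('S')(x) = Pow(Mul(2, x), Rational(1, 2)) = Mul(Pow(2, Rational(1, 2)), Pow(x, Rational(1, 2))))
Function('L')(P) = Add(P, Mul(Pow(2, Rational(1, 2)), Pow(Add(3, Mul(-1, P)), Rational(1, 2)))) (Function('L')(P) = Add(Mul(Pow(2, Rational(1, 2)), Pow(Add(3, Mul(-1, P)), Rational(1, 2))), P) = Add(P, Mul(Pow(2, Rational(1, 2)), Pow(Add(3, Mul(-1, P)), Rational(1, 2)))))
Add(Add(-5, -240), Function('L')(-12)) = Add(Add(-5, -240), Add(-12, Pow(Add(6, Mul(-2, -12)), Rational(1, 2)))) = Add(-245, Add(-12, Pow(Add(6, 24), Rational(1, 2)))) = Add(-245, Add(-12, Pow(30, Rational(1, 2)))) = Add(-257, Pow(30, Rational(1, 2)))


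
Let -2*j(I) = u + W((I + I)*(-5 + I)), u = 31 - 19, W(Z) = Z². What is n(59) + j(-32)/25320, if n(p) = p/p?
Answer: -1389199/12660 ≈ -109.73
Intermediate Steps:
n(p) = 1
u = 12
j(I) = -6 - 2*I²*(-5 + I)² (j(I) = -(12 + ((I + I)*(-5 + I))²)/2 = -(12 + ((2*I)*(-5 + I))²)/2 = -(12 + (2*I*(-5 + I))²)/2 = -(12 + 4*I²*(-5 + I)²)/2 = -6 - 2*I²*(-5 + I)²)
n(59) + j(-32)/25320 = 1 + (-6 - 2*(-32)²*(-5 - 32)²)/25320 = 1 + (-6 - 2*1024*(-37)²)*(1/25320) = 1 + (-6 - 2*1024*1369)*(1/25320) = 1 + (-6 - 2803712)*(1/25320) = 1 - 2803718*1/25320 = 1 - 1401859/12660 = -1389199/12660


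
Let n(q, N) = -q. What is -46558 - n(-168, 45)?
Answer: -46726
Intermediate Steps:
-46558 - n(-168, 45) = -46558 - (-1)*(-168) = -46558 - 1*168 = -46558 - 168 = -46726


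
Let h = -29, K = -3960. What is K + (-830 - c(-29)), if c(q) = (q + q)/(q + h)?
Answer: -4791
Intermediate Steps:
c(q) = 2*q/(-29 + q) (c(q) = (q + q)/(q - 29) = (2*q)/(-29 + q) = 2*q/(-29 + q))
K + (-830 - c(-29)) = -3960 + (-830 - 2*(-29)/(-29 - 29)) = -3960 + (-830 - 2*(-29)/(-58)) = -3960 + (-830 - 2*(-29)*(-1)/58) = -3960 + (-830 - 1*1) = -3960 + (-830 - 1) = -3960 - 831 = -4791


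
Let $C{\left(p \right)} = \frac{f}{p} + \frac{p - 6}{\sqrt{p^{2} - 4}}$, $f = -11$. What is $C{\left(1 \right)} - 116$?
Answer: $-127 + \frac{5 i \sqrt{3}}{3} \approx -127.0 + 2.8868 i$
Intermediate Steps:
$C{\left(p \right)} = - \frac{11}{p} + \frac{-6 + p}{\sqrt{-4 + p^{2}}}$ ($C{\left(p \right)} = - \frac{11}{p} + \frac{p - 6}{\sqrt{p^{2} - 4}} = - \frac{11}{p} + \frac{-6 + p}{\sqrt{-4 + p^{2}}}$)
$C{\left(1 \right)} - 116 = \left(- \frac{11}{1} - \frac{6}{\sqrt{-4 + 1^{2}}} + 1 \frac{1}{\sqrt{-4 + 1^{2}}}\right) - 116 = \left(\left(-11\right) 1 - \frac{6}{\sqrt{-4 + 1}} + 1 \frac{1}{\sqrt{-4 + 1}}\right) - 116 = \left(-11 - \frac{6}{i \sqrt{3}} + 1 \frac{1}{\sqrt{-3}}\right) - 116 = \left(-11 - 6 \left(- \frac{i \sqrt{3}}{3}\right) + 1 \left(- \frac{i \sqrt{3}}{3}\right)\right) - 116 = \left(-11 + 2 i \sqrt{3} - \frac{i \sqrt{3}}{3}\right) - 116 = \left(-11 + \frac{5 i \sqrt{3}}{3}\right) - 116 = -127 + \frac{5 i \sqrt{3}}{3}$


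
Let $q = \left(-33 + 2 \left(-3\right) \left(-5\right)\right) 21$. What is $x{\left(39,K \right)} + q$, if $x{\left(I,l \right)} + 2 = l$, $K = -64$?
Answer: $-129$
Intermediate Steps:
$x{\left(I,l \right)} = -2 + l$
$q = -63$ ($q = \left(-33 - -30\right) 21 = \left(-33 + 30\right) 21 = \left(-3\right) 21 = -63$)
$x{\left(39,K \right)} + q = \left(-2 - 64\right) - 63 = -66 - 63 = -129$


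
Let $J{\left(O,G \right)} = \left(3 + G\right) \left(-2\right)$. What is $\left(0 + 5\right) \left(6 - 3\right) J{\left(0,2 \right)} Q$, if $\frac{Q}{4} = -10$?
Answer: $6000$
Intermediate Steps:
$Q = -40$ ($Q = 4 \left(-10\right) = -40$)
$J{\left(O,G \right)} = -6 - 2 G$
$\left(0 + 5\right) \left(6 - 3\right) J{\left(0,2 \right)} Q = \left(0 + 5\right) \left(6 - 3\right) \left(-6 - 4\right) \left(-40\right) = 5 \cdot 3 \left(-6 - 4\right) \left(-40\right) = 15 \left(-10\right) \left(-40\right) = \left(-150\right) \left(-40\right) = 6000$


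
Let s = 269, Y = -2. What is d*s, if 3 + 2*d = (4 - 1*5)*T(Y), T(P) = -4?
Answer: 269/2 ≈ 134.50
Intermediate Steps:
d = ½ (d = -3/2 + ((4 - 1*5)*(-4))/2 = -3/2 + ((4 - 5)*(-4))/2 = -3/2 + (-1*(-4))/2 = -3/2 + (½)*4 = -3/2 + 2 = ½ ≈ 0.50000)
d*s = (½)*269 = 269/2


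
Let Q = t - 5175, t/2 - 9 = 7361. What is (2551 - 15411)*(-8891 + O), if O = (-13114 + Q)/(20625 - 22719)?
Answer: 39896446050/349 ≈ 1.1432e+8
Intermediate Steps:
t = 14740 (t = 18 + 2*7361 = 18 + 14722 = 14740)
Q = 9565 (Q = 14740 - 5175 = 9565)
O = 1183/698 (O = (-13114 + 9565)/(20625 - 22719) = -3549/(-2094) = -3549*(-1/2094) = 1183/698 ≈ 1.6948)
(2551 - 15411)*(-8891 + O) = (2551 - 15411)*(-8891 + 1183/698) = -12860*(-6204735/698) = 39896446050/349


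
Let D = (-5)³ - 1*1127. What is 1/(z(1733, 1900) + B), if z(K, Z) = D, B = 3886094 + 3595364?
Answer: 1/7480206 ≈ 1.3369e-7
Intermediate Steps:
B = 7481458
D = -1252 (D = -125 - 1127 = -1252)
z(K, Z) = -1252
1/(z(1733, 1900) + B) = 1/(-1252 + 7481458) = 1/7480206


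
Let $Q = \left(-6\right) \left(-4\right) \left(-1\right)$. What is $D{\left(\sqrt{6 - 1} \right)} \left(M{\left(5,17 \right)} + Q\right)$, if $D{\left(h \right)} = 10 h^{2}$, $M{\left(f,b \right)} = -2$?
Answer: $-1300$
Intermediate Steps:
$Q = -24$ ($Q = 24 \left(-1\right) = -24$)
$D{\left(\sqrt{6 - 1} \right)} \left(M{\left(5,17 \right)} + Q\right) = 10 \left(\sqrt{6 - 1}\right)^{2} \left(-2 - 24\right) = 10 \left(\sqrt{5}\right)^{2} \left(-26\right) = 10 \cdot 5 \left(-26\right) = 50 \left(-26\right) = -1300$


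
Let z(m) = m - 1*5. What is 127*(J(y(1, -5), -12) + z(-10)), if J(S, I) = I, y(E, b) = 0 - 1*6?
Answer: -3429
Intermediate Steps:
y(E, b) = -6 (y(E, b) = 0 - 6 = -6)
z(m) = -5 + m (z(m) = m - 5 = -5 + m)
127*(J(y(1, -5), -12) + z(-10)) = 127*(-12 + (-5 - 10)) = 127*(-12 - 15) = 127*(-27) = -3429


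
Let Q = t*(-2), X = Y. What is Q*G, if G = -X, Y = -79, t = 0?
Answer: 0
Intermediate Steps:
X = -79
Q = 0 (Q = 0*(-2) = 0)
G = 79 (G = -1*(-79) = 79)
Q*G = 0*79 = 0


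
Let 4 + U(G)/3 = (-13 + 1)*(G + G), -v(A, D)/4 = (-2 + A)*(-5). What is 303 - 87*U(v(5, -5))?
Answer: 377187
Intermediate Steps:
v(A, D) = -40 + 20*A (v(A, D) = -4*(-2 + A)*(-5) = -4*(10 - 5*A) = -40 + 20*A)
U(G) = -12 - 72*G (U(G) = -12 + 3*((-13 + 1)*(G + G)) = -12 + 3*(-24*G) = -12 - 72*G)
303 - 87*U(v(5, -5)) = 303 - 87*(-12 - 72*(-40 + 20*5)) = 303 - 87*(-12 - 72*(-40 + 100)) = 303 - 87*(-12 - 72*60) = 303 - 87*(-12 - 4320) = 303 - 87*(-4332) = 303 + 376884 = 377187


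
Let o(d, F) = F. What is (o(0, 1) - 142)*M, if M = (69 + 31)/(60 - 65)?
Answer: 2820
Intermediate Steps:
M = -20 (M = 100/(-5) = 100*(-⅕) = -20)
(o(0, 1) - 142)*M = (1 - 142)*(-20) = -141*(-20) = 2820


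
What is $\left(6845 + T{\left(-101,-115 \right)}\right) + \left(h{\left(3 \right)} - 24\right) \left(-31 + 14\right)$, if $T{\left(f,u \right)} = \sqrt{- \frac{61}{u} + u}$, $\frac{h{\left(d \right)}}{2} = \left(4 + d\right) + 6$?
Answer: $6811 + \frac{2 i \sqrt{378465}}{115} \approx 6811.0 + 10.699 i$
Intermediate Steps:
$h{\left(d \right)} = 20 + 2 d$ ($h{\left(d \right)} = 2 \left(\left(4 + d\right) + 6\right) = 2 \left(10 + d\right) = 20 + 2 d$)
$T{\left(f,u \right)} = \sqrt{u - \frac{61}{u}}$
$\left(6845 + T{\left(-101,-115 \right)}\right) + \left(h{\left(3 \right)} - 24\right) \left(-31 + 14\right) = \left(6845 + \sqrt{-115 - \frac{61}{-115}}\right) + \left(\left(20 + 2 \cdot 3\right) - 24\right) \left(-31 + 14\right) = \left(6845 + \sqrt{-115 - - \frac{61}{115}}\right) + \left(\left(20 + 6\right) - 24\right) \left(-17\right) = \left(6845 + \sqrt{-115 + \frac{61}{115}}\right) + \left(26 - 24\right) \left(-17\right) = \left(6845 + \sqrt{- \frac{13164}{115}}\right) + 2 \left(-17\right) = \left(6845 + \frac{2 i \sqrt{378465}}{115}\right) - 34 = 6811 + \frac{2 i \sqrt{378465}}{115}$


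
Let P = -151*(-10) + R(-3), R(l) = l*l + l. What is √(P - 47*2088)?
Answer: 2*I*√24155 ≈ 310.84*I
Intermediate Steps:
R(l) = l + l² (R(l) = l² + l = l + l²)
P = 1516 (P = -151*(-10) - 3*(1 - 3) = 1510 - 3*(-2) = 1510 + 6 = 1516)
√(P - 47*2088) = √(1516 - 47*2088) = √(1516 - 98136) = √(-96620) = 2*I*√24155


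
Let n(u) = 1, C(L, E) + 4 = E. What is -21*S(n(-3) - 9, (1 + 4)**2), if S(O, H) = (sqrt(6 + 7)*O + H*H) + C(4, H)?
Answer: -13566 + 168*sqrt(13) ≈ -12960.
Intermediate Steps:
C(L, E) = -4 + E
S(O, H) = -4 + H + H**2 + O*sqrt(13) (S(O, H) = (sqrt(6 + 7)*O + H*H) + (-4 + H) = (sqrt(13)*O + H**2) + (-4 + H) = (O*sqrt(13) + H**2) + (-4 + H) = (H**2 + O*sqrt(13)) + (-4 + H) = -4 + H + H**2 + O*sqrt(13))
-21*S(n(-3) - 9, (1 + 4)**2) = -21*(-4 + (1 + 4)**2 + ((1 + 4)**2)**2 + (1 - 9)*sqrt(13)) = -21*(-4 + 5**2 + (5**2)**2 - 8*sqrt(13)) = -21*(-4 + 25 + 25**2 - 8*sqrt(13)) = -21*(-4 + 25 + 625 - 8*sqrt(13)) = -21*(646 - 8*sqrt(13)) = -13566 + 168*sqrt(13)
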